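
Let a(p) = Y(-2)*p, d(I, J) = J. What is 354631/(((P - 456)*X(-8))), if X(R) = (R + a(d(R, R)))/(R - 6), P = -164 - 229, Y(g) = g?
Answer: 2482417/3396 ≈ 730.98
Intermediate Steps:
P = -393
a(p) = -2*p
X(R) = -R/(-6 + R) (X(R) = (R - 2*R)/(R - 6) = (-R)/(-6 + R) = -R/(-6 + R))
354631/(((P - 456)*X(-8))) = 354631/(((-393 - 456)*(-1*(-8)/(-6 - 8)))) = 354631/((-(-849)*(-8)/(-14))) = 354631/((-(-849)*(-8)*(-1)/14)) = 354631/((-849*(-4/7))) = 354631/(3396/7) = 354631*(7/3396) = 2482417/3396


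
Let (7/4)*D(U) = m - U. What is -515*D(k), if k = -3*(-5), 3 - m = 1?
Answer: 26780/7 ≈ 3825.7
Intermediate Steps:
m = 2 (m = 3 - 1*1 = 3 - 1 = 2)
k = 15
D(U) = 8/7 - 4*U/7 (D(U) = 4*(2 - U)/7 = 8/7 - 4*U/7)
-515*D(k) = -515*(8/7 - 4/7*15) = -515*(8/7 - 60/7) = -515*(-52/7) = 26780/7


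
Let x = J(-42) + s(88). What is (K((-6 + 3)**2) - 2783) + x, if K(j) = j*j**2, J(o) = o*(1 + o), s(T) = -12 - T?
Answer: -432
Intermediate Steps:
x = 1622 (x = -42*(1 - 42) + (-12 - 1*88) = -42*(-41) + (-12 - 88) = 1722 - 100 = 1622)
K(j) = j**3
(K((-6 + 3)**2) - 2783) + x = (((-6 + 3)**2)**3 - 2783) + 1622 = (((-3)**2)**3 - 2783) + 1622 = (9**3 - 2783) + 1622 = (729 - 2783) + 1622 = -2054 + 1622 = -432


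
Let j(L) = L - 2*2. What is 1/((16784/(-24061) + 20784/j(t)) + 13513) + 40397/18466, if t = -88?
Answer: 42434051728135/19396495807138 ≈ 2.1877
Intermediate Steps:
j(L) = -4 + L (j(L) = L - 4 = -4 + L)
1/((16784/(-24061) + 20784/j(t)) + 13513) + 40397/18466 = 1/((16784/(-24061) + 20784/(-4 - 88)) + 13513) + 40397/18466 = 1/((16784*(-1/24061) + 20784/(-92)) + 13513) + 40397*(1/18466) = 1/((-16784/24061 + 20784*(-1/92)) + 13513) + 5771/2638 = 1/((-16784/24061 - 5196/23) + 13513) + 5771/2638 = 1/(-125406988/553403 + 13513) + 5771/2638 = 1/(7352727751/553403) + 5771/2638 = 553403/7352727751 + 5771/2638 = 42434051728135/19396495807138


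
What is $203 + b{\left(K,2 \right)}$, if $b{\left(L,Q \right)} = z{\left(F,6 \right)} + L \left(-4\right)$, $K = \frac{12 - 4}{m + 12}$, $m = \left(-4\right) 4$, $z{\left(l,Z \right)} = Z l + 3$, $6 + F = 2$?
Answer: $190$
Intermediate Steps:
$F = -4$ ($F = -6 + 2 = -4$)
$z{\left(l,Z \right)} = 3 + Z l$
$m = -16$
$K = -2$ ($K = \frac{12 - 4}{-16 + 12} = \frac{8}{-4} = 8 \left(- \frac{1}{4}\right) = -2$)
$b{\left(L,Q \right)} = -21 - 4 L$ ($b{\left(L,Q \right)} = \left(3 + 6 \left(-4\right)\right) + L \left(-4\right) = \left(3 - 24\right) - 4 L = -21 - 4 L$)
$203 + b{\left(K,2 \right)} = 203 - 13 = 190$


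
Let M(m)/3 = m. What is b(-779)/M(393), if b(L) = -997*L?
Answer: 776663/1179 ≈ 658.75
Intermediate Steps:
M(m) = 3*m
b(-779)/M(393) = (-997*(-779))/((3*393)) = 776663/1179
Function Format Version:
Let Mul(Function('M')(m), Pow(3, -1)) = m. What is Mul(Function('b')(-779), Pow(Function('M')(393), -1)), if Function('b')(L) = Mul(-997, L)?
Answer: Rational(776663, 1179) ≈ 658.75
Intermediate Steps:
Function('M')(m) = Mul(3, m)
Mul(Function('b')(-779), Pow(Function('M')(393), -1)) = Mul(Mul(-997, -779), Pow(Mul(3, 393), -1)) = Mul(776663, Pow(1179, -1)) = Mul(776663, Rational(1, 1179)) = Rational(776663, 1179)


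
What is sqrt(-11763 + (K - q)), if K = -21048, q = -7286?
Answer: 5*I*sqrt(1021) ≈ 159.77*I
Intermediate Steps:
sqrt(-11763 + (K - q)) = sqrt(-11763 + (-21048 - 1*(-7286))) = sqrt(-11763 + (-21048 + 7286)) = sqrt(-11763 - 13762) = sqrt(-25525) = 5*I*sqrt(1021)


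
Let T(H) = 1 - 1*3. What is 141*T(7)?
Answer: -282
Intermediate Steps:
T(H) = -2 (T(H) = 1 - 3 = -2)
141*T(7) = 141*(-2) = -282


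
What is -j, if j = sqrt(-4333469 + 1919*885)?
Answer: -I*sqrt(2635154) ≈ -1623.3*I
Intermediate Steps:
j = I*sqrt(2635154) (j = sqrt(-4333469 + 1698315) = sqrt(-2635154) = I*sqrt(2635154) ≈ 1623.3*I)
-j = -I*sqrt(2635154)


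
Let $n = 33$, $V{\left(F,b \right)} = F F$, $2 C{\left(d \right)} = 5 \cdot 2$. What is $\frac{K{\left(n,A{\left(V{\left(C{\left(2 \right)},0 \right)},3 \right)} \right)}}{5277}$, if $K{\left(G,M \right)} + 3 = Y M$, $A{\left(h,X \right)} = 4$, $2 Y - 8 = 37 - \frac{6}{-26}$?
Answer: $\frac{379}{22867} \approx 0.016574$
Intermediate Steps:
$Y = \frac{294}{13}$ ($Y = 4 + \frac{37 - \frac{6}{-26}}{2} = 4 + \frac{37 - - \frac{3}{13}}{2} = 4 + \frac{37 + \frac{3}{13}}{2} = 4 + \frac{1}{2} \cdot \frac{484}{13} = 4 + \frac{242}{13} = \frac{294}{13} \approx 22.615$)
$C{\left(d \right)} = 5$ ($C{\left(d \right)} = \frac{5 \cdot 2}{2} = \frac{1}{2} \cdot 10 = 5$)
$V{\left(F,b \right)} = F^{2}$
$K{\left(G,M \right)} = -3 + \frac{294 M}{13}$
$\frac{K{\left(n,A{\left(V{\left(C{\left(2 \right)},0 \right)},3 \right)} \right)}}{5277} = \frac{-3 + \frac{294}{13} \cdot 4}{5277} = \left(-3 + \frac{1176}{13}\right) \frac{1}{5277} = \frac{1137}{13} \cdot \frac{1}{5277} = \frac{379}{22867}$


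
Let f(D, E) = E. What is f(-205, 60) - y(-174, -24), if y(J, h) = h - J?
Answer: -90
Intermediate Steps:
f(-205, 60) - y(-174, -24) = 60 - (-24 - 1*(-174)) = 60 - (-24 + 174) = 60 - 1*150 = 60 - 150 = -90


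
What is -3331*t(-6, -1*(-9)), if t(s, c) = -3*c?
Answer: 89937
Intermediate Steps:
-3331*t(-6, -1*(-9)) = -(-9993)*(-1*(-9)) = -(-9993)*9 = -3331*(-27) = 89937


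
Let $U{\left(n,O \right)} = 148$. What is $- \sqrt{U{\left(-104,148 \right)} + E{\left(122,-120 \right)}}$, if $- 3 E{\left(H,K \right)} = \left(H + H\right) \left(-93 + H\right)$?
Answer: $- \frac{2 i \sqrt{4974}}{3} \approx - 47.018 i$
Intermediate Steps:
$E{\left(H,K \right)} = - \frac{2 H \left(-93 + H\right)}{3}$ ($E{\left(H,K \right)} = - \frac{\left(H + H\right) \left(-93 + H\right)}{3} = - \frac{2 H \left(-93 + H\right)}{3}$)
$- \sqrt{U{\left(-104,148 \right)} + E{\left(122,-120 \right)}} = - \sqrt{148 + \frac{2}{3} \cdot 122 \left(93 - 122\right)} = - \sqrt{148 + \frac{2}{3} \cdot 122 \left(-29\right)} = - \sqrt{148 - \frac{7076}{3}} = - \sqrt{- \frac{6632}{3}} = - \frac{2 i \sqrt{4974}}{3}$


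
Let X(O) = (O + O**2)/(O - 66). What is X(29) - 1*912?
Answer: -34614/37 ≈ -935.51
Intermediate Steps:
X(O) = (O + O**2)/(-66 + O)
X(29) - 1*912 = 29*(1 + 29)/(-66 + 29) - 1*912 = 29*30/(-37) - 912 = 29*(-1/37)*30 - 912 = -870/37 - 912 = -34614/37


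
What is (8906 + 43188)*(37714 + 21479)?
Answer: 3083600142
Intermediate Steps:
(8906 + 43188)*(37714 + 21479) = 52094*59193 = 3083600142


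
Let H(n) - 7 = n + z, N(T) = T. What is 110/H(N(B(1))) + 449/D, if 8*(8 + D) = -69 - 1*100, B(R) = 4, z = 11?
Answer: -2427/233 ≈ -10.416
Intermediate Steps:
H(n) = 18 + n (H(n) = 7 + (n + 11) = 7 + (11 + n) = 18 + n)
D = -233/8 (D = -8 + (-69 - 1*100)/8 = -8 + (-69 - 100)/8 = -8 + (⅛)*(-169) = -8 - 169/8 = -233/8 ≈ -29.125)
110/H(N(B(1))) + 449/D = 110/(18 + 4) + 449/(-233/8) = 110/22 + 449*(-8/233) = 110*(1/22) - 3592/233 = 5 - 3592/233 = -2427/233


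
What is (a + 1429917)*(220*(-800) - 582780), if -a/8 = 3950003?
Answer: 22892473789460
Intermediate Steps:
a = -31600024 (a = -8*3950003 = -31600024)
(a + 1429917)*(220*(-800) - 582780) = (-31600024 + 1429917)*(220*(-800) - 582780) = -30170107*(-176000 - 582780) = -30170107*(-758780) = 22892473789460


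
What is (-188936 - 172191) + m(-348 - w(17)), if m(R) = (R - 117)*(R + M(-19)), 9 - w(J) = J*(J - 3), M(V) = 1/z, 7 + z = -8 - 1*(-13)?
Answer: -332925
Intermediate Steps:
z = -2 (z = -7 + (-8 - 1*(-13)) = -7 + (-8 + 13) = -7 + 5 = -2)
M(V) = -½ (M(V) = 1/(-2) = -½)
w(J) = 9 - J*(-3 + J) (w(J) = 9 - J*(J - 3) = 9 - J*(-3 + J))
m(R) = (-117 + R)*(-½ + R) (m(R) = (R - 117)*(R - ½) = (-117 + R)*(-½ + R))
(-188936 - 172191) + m(-348 - w(17)) = (-188936 - 172191) + (117/2 + (-348 - (9 - 1*17² + 3*17))² - 235*(-348 - (9 - 1*17² + 3*17))/2) = -361127 + (117/2 + (-348 - (9 - 1*289 + 51))² - 235*(-348 - (9 - 1*289 + 51))/2) = -361127 + (117/2 + (-348 - (9 - 289 + 51))² - 235*(-348 - (9 - 289 + 51))/2) = -361127 + (117/2 + (-348 - 1*(-229))² - 235*(-348 - 1*(-229))/2) = -361127 + (117/2 + (-348 + 229)² - 235*(-348 + 229)/2) = -361127 + (117/2 + (-119)² - 235/2*(-119)) = -361127 + (117/2 + 14161 + 27965/2) = -361127 + 28202 = -332925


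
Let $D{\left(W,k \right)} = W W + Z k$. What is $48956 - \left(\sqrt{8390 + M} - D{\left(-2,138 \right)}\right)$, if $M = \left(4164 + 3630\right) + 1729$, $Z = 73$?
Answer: $59034 - \sqrt{17913} \approx 58900.0$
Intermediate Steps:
$M = 9523$ ($M = 7794 + 1729 = 9523$)
$D{\left(W,k \right)} = W^{2} + 73 k$ ($D{\left(W,k \right)} = W W + 73 k = W^{2} + 73 k$)
$48956 - \left(\sqrt{8390 + M} - D{\left(-2,138 \right)}\right) = 48956 - \left(\sqrt{8390 + 9523} - \left(\left(-2\right)^{2} + 73 \cdot 138\right)\right) = 48956 - \left(\sqrt{17913} - \left(4 + 10074\right)\right) = 48956 - \left(\sqrt{17913} - 10078\right) = 48956 - \left(-10078 + \sqrt{17913}\right) = 48956 + \left(10078 - \sqrt{17913}\right) = 59034 - \sqrt{17913}$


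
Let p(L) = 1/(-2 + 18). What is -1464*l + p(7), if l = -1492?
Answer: 34948609/16 ≈ 2.1843e+6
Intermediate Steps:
p(L) = 1/16
-1464*l + p(7) = -1464*(-1492) + 1/16 = 2184288 + 1/16 = 34948609/16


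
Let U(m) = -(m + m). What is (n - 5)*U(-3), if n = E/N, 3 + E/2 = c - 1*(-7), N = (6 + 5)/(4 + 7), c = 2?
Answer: 42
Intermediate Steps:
U(m) = -2*m
N = 1 (N = 11/11 = 11*(1/11) = 1)
E = 12 (E = -6 + 2*(2 - 1*(-7)) = -6 + 2*(2 + 7) = -6 + 2*9 = -6 + 18 = 12)
n = 12 (n = 12/1 = 12*1 = 12)
(n - 5)*U(-3) = (12 - 5)*(-2*(-3)) = 7*6 = 42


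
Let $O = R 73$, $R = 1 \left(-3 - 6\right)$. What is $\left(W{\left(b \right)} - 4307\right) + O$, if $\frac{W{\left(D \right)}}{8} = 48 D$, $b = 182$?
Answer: $64924$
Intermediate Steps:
$R = -9$ ($R = 1 \left(-9\right) = -9$)
$W{\left(D \right)} = 384 D$ ($W{\left(D \right)} = 8 \cdot 48 D = 384 D$)
$O = -657$ ($O = \left(-9\right) 73 = -657$)
$\left(W{\left(b \right)} - 4307\right) + O = \left(384 \cdot 182 - 4307\right) - 657 = \left(69888 - 4307\right) - 657 = 65581 - 657 = 64924$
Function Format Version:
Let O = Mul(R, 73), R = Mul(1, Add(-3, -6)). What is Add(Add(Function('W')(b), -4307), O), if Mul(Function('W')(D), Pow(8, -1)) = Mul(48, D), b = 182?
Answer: 64924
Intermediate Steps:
R = -9 (R = Mul(1, -9) = -9)
Function('W')(D) = Mul(384, D) (Function('W')(D) = Mul(8, Mul(48, D)) = Mul(384, D))
O = -657 (O = Mul(-9, 73) = -657)
Add(Add(Function('W')(b), -4307), O) = Add(Add(Mul(384, 182), -4307), -657) = Add(Add(69888, -4307), -657) = Add(65581, -657) = 64924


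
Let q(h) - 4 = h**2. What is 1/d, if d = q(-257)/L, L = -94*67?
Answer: -6298/66053 ≈ -0.095348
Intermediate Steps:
q(h) = 4 + h**2
L = -6298
d = -66053/6298 (d = (4 + (-257)**2)/(-6298) = (4 + 66049)*(-1/6298) = 66053*(-1/6298) = -66053/6298 ≈ -10.488)
1/d = 1/(-66053/6298) = -6298/66053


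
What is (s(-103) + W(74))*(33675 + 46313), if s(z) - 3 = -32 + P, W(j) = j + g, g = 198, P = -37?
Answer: 16477528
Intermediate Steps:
W(j) = 198 + j (W(j) = j + 198 = 198 + j)
s(z) = -66 (s(z) = 3 + (-32 - 37) = 3 - 69 = -66)
(s(-103) + W(74))*(33675 + 46313) = (-66 + (198 + 74))*(33675 + 46313) = (-66 + 272)*79988 = 206*79988 = 16477528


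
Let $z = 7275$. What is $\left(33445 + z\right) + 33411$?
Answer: $74131$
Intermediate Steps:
$\left(33445 + z\right) + 33411 = \left(33445 + 7275\right) + 33411 = 40720 + 33411 = 74131$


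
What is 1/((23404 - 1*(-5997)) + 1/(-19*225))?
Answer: 4275/125689274 ≈ 3.4012e-5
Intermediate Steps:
1/((23404 - 1*(-5997)) + 1/(-19*225)) = 1/((23404 + 5997) + 1/(-4275)) = 1/(29401 - 1/4275) = 1/(125689274/4275) = 4275/125689274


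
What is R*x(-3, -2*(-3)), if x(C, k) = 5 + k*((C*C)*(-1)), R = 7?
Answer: -343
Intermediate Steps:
x(C, k) = 5 - k*C**2 (x(C, k) = 5 + k*(C**2*(-1)) = 5 + k*(-C**2) = 5 - k*C**2)
R*x(-3, -2*(-3)) = 7*(5 - 1*(-2*(-3))*(-3)**2) = 7*(5 - 1*6*9) = 7*(5 - 54) = 7*(-49) = -343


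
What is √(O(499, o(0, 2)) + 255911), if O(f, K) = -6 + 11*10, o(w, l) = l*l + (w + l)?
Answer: √256015 ≈ 505.98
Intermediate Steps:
o(w, l) = l + w + l² (o(w, l) = l² + (l + w) = l + w + l²)
O(f, K) = 104 (O(f, K) = -6 + 110 = 104)
√(O(499, o(0, 2)) + 255911) = √(104 + 255911) = √256015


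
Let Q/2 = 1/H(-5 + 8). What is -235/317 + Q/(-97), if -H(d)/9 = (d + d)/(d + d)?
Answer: -204521/276741 ≈ -0.73903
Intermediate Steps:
H(d) = -9 (H(d) = -9*(d + d)/(d + d) = -9*2*d/(2*d) = -9*2*d*1/(2*d) = -9*1 = -9)
Q = -2/9 (Q = 2/(-9) = 2*(-⅑) = -2/9 ≈ -0.22222)
-235/317 + Q/(-97) = -235/317 - 2/9/(-97) = -235*1/317 - 2/9*(-1/97) = -235/317 + 2/873 = -204521/276741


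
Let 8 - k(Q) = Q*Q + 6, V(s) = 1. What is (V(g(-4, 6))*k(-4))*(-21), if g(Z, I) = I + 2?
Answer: 294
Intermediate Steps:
g(Z, I) = 2 + I
k(Q) = 2 - Q² (k(Q) = 8 - (Q*Q + 6) = 8 - (Q² + 6) = 8 - (6 + Q²) = 8 + (-6 - Q²) = 2 - Q²)
(V(g(-4, 6))*k(-4))*(-21) = (1*(2 - 1*(-4)²))*(-21) = (1*(2 - 1*16))*(-21) = (1*(2 - 16))*(-21) = (1*(-14))*(-21) = -14*(-21) = 294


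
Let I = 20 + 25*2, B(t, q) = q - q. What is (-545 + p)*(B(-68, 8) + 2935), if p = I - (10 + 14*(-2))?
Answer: -1341295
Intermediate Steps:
B(t, q) = 0
I = 70 (I = 20 + 50 = 70)
p = 88 (p = 70 - (10 + 14*(-2)) = 70 - (10 - 28) = 70 - 1*(-18) = 70 + 18 = 88)
(-545 + p)*(B(-68, 8) + 2935) = (-545 + 88)*(0 + 2935) = -457*2935 = -1341295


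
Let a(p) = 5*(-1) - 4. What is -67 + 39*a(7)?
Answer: -418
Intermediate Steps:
a(p) = -9 (a(p) = -5 - 4 = -9)
-67 + 39*a(7) = -67 + 39*(-9) = -67 - 351 = -418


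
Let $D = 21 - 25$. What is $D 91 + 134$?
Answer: $-230$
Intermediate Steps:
$D = -4$ ($D = 21 - 25 = -4$)
$D 91 + 134 = \left(-4\right) 91 + 134 = -364 + 134 = -230$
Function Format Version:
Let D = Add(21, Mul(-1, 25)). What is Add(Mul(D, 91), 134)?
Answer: -230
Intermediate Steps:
D = -4 (D = Add(21, -25) = -4)
Add(Mul(D, 91), 134) = Add(Mul(-4, 91), 134) = Add(-364, 134) = -230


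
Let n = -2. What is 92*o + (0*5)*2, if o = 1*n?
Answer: -184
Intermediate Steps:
o = -2 (o = 1*(-2) = -2)
92*o + (0*5)*2 = 92*(-2) + (0*5)*2 = -184 + 0*2 = -184 + 0 = -184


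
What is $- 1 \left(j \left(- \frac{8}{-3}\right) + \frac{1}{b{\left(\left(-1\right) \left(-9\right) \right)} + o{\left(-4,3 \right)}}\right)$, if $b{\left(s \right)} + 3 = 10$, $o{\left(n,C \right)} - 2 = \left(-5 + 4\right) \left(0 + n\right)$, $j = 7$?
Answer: $- \frac{731}{39} \approx -18.744$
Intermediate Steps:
$o{\left(n,C \right)} = 2 - n$ ($o{\left(n,C \right)} = 2 + \left(-5 + 4\right) \left(0 + n\right) = 2 - n$)
$b{\left(s \right)} = 7$ ($b{\left(s \right)} = -3 + 10 = 7$)
$- 1 \left(j \left(- \frac{8}{-3}\right) + \frac{1}{b{\left(\left(-1\right) \left(-9\right) \right)} + o{\left(-4,3 \right)}}\right) = - 1 \left(7 \left(- \frac{8}{-3}\right) + \frac{1}{7 + \left(2 - -4\right)}\right) = - 1 \left(7 \left(\left(-8\right) \left(- \frac{1}{3}\right)\right) + \frac{1}{7 + \left(2 + 4\right)}\right) = - 1 \left(7 \cdot \frac{8}{3} + \frac{1}{7 + 6}\right) = - 1 \left(\frac{56}{3} + \frac{1}{13}\right) = - \frac{1 \cdot 731}{39} = \left(-1\right) \frac{731}{39} = - \frac{731}{39}$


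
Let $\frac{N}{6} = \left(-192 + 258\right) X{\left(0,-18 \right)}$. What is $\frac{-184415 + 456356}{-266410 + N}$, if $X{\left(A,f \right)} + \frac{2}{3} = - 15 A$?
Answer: $- \frac{271941}{266674} \approx -1.0198$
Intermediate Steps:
$X{\left(A,f \right)} = - \frac{2}{3} - 15 A$
$N = -264$ ($N = 6 \left(-192 + 258\right) \left(- \frac{2}{3} - 0\right) = 6 \cdot 66 \left(- \frac{2}{3} + 0\right) = 6 \cdot 66 \left(- \frac{2}{3}\right) = 6 \left(-44\right) = -264$)
$\frac{-184415 + 456356}{-266410 + N} = \frac{-184415 + 456356}{-266410 - 264} = \frac{271941}{-266674} = 271941 \left(- \frac{1}{266674}\right) = - \frac{271941}{266674}$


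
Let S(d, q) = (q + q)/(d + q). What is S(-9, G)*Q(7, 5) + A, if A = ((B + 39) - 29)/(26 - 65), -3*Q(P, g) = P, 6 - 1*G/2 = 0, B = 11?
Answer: -749/39 ≈ -19.205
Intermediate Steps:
G = 12 (G = 12 - 2*0 = 12 + 0 = 12)
Q(P, g) = -P/3
S(d, q) = 2*q/(d + q) (S(d, q) = (2*q)/(d + q) = 2*q/(d + q))
A = -7/13 (A = ((11 + 39) - 29)/(26 - 65) = (50 - 29)/(-39) = 21*(-1/39) = -7/13 ≈ -0.53846)
S(-9, G)*Q(7, 5) + A = (2*12/(-9 + 12))*(-⅓*7) - 7/13 = (2*12/3)*(-7/3) - 7/13 = (2*12*(⅓))*(-7/3) - 7/13 = 8*(-7/3) - 7/13 = -56/3 - 7/13 = -749/39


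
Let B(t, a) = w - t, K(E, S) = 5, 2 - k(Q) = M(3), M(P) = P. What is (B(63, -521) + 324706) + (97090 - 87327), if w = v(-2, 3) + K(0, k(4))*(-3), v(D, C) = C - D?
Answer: 334396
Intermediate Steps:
k(Q) = -1 (k(Q) = 2 - 1*3 = 2 - 3 = -1)
w = -10 (w = (3 - 1*(-2)) + 5*(-3) = (3 + 2) - 15 = 5 - 15 = -10)
B(t, a) = -10 - t
(B(63, -521) + 324706) + (97090 - 87327) = ((-10 - 1*63) + 324706) + (97090 - 87327) = ((-10 - 63) + 324706) + 9763 = (-73 + 324706) + 9763 = 324633 + 9763 = 334396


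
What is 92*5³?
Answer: 11500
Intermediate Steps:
92*5³ = 92*125 = 11500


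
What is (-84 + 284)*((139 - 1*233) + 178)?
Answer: 16800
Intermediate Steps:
(-84 + 284)*((139 - 1*233) + 178) = 200*((139 - 233) + 178) = 200*(-94 + 178) = 200*84 = 16800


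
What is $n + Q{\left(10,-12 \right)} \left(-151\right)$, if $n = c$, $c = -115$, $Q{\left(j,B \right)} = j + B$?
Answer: $187$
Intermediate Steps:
$Q{\left(j,B \right)} = B + j$
$n = -115$
$n + Q{\left(10,-12 \right)} \left(-151\right) = -115 + \left(-12 + 10\right) \left(-151\right) = -115 - -302 = -115 + 302 = 187$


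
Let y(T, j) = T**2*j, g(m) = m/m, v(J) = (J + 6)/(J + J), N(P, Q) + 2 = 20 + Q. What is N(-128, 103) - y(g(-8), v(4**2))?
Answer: 1925/16 ≈ 120.31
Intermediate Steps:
N(P, Q) = 18 + Q (N(P, Q) = -2 + (20 + Q) = 18 + Q)
v(J) = (6 + J)/(2*J) (v(J) = (6 + J)/((2*J)) = (6 + J)*(1/(2*J)) = (6 + J)/(2*J))
g(m) = 1
y(T, j) = j*T**2
N(-128, 103) - y(g(-8), v(4**2)) = (18 + 103) - (6 + 4**2)/(2*(4**2))*1**2 = 121 - (1/2)*(6 + 16)/16 = 121 - (1/2)*(1/16)*22 = 121 - 11/16 = 1925/16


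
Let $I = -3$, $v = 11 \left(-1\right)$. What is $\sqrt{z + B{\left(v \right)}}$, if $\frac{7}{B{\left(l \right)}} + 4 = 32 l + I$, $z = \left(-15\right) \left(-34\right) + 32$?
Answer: $\frac{3 \sqrt{7761221}}{359} \approx 23.28$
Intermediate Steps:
$v = -11$
$z = 542$ ($z = 510 + 32 = 542$)
$B{\left(l \right)} = \frac{7}{-7 + 32 l}$ ($B{\left(l \right)} = \frac{7}{-4 + \left(32 l - 3\right)} = \frac{7}{-4 + \left(-3 + 32 l\right)} = \frac{7}{-7 + 32 l}$)
$\sqrt{z + B{\left(v \right)}} = \sqrt{542 + \frac{7}{-7 + 32 \left(-11\right)}} = \sqrt{542 + \frac{7}{-7 - 352}} = \sqrt{542 + \frac{7}{-359}} = \sqrt{542 + 7 \left(- \frac{1}{359}\right)} = \sqrt{542 - \frac{7}{359}} = \sqrt{\frac{194571}{359}} = \frac{3 \sqrt{7761221}}{359}$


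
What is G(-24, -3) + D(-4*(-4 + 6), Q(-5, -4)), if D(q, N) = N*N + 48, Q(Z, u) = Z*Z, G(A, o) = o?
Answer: 670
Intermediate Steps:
Q(Z, u) = Z**2
D(q, N) = 48 + N**2 (D(q, N) = N**2 + 48 = 48 + N**2)
G(-24, -3) + D(-4*(-4 + 6), Q(-5, -4)) = -3 + (48 + ((-5)**2)**2) = -3 + (48 + 25**2) = -3 + (48 + 625) = -3 + 673 = 670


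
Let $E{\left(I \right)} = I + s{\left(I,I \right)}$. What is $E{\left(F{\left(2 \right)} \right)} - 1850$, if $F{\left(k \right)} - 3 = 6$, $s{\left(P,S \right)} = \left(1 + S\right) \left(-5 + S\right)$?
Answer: $-1801$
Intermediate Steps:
$F{\left(k \right)} = 9$ ($F{\left(k \right)} = 3 + 6 = 9$)
$E{\left(I \right)} = -5 + I^{2} - 3 I$ ($E{\left(I \right)} = I - \left(5 - I^{2} + 4 I\right) = -5 + I^{2} - 3 I$)
$E{\left(F{\left(2 \right)} \right)} - 1850 = \left(-5 + 9^{2} - 27\right) - 1850 = \left(-5 + 81 - 27\right) - 1850 = 49 - 1850 = -1801$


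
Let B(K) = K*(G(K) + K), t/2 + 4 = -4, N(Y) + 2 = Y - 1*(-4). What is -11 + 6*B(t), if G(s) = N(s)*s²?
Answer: 345589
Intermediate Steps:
N(Y) = 2 + Y (N(Y) = -2 + (Y - 1*(-4)) = -2 + (Y + 4) = -2 + (4 + Y) = 2 + Y)
t = -16 (t = -8 + 2*(-4) = -8 - 8 = -16)
G(s) = s²*(2 + s) (G(s) = (2 + s)*s² = s²*(2 + s))
B(K) = K*(K + K²*(2 + K)) (B(K) = K*(K²*(2 + K) + K) = K*(K + K²*(2 + K)))
-11 + 6*B(t) = -11 + 6*((-16)²*(1 - 16*(2 - 16))) = -11 + 6*(256*(1 - 16*(-14))) = -11 + 6*(256*(1 + 224)) = -11 + 6*(256*225) = -11 + 6*57600 = -11 + 345600 = 345589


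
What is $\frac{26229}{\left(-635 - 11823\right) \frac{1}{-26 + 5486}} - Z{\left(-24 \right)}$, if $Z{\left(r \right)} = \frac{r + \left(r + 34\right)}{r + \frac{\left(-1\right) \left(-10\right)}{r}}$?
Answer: $- \frac{20981361282}{1825097} \approx -11496.0$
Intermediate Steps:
$Z{\left(r \right)} = \frac{34 + 2 r}{r + \frac{10}{r}}$ ($Z{\left(r \right)} = \frac{r + \left(34 + r\right)}{r + \frac{10}{r}} = \frac{34 + 2 r}{r + \frac{10}{r}}$)
$\frac{26229}{\left(-635 - 11823\right) \frac{1}{-26 + 5486}} - Z{\left(-24 \right)} = \frac{26229}{\left(-635 - 11823\right) \frac{1}{-26 + 5486}} - 2 \left(-24\right) \frac{1}{10 + \left(-24\right)^{2}} \left(17 - 24\right) = \frac{26229}{\left(-12458\right) \frac{1}{5460}} - 2 \left(-24\right) \frac{1}{10 + 576} \left(-7\right) = \frac{26229}{\left(-12458\right) \frac{1}{5460}} - 2 \left(-24\right) \frac{1}{586} \left(-7\right) = \frac{26229}{- \frac{6229}{2730}} - 2 \left(-24\right) \frac{1}{586} \left(-7\right) = 26229 \left(- \frac{2730}{6229}\right) - \frac{168}{293} = - \frac{71605170}{6229} - \frac{168}{293} = - \frac{20981361282}{1825097}$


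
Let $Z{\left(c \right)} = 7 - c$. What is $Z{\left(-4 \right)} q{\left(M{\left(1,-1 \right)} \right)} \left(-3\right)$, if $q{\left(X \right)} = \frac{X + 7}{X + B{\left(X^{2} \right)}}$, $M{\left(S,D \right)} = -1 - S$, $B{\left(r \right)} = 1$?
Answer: $165$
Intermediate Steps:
$q{\left(X \right)} = \frac{7 + X}{1 + X}$ ($q{\left(X \right)} = \frac{X + 7}{X + 1} = \frac{7 + X}{1 + X}$)
$Z{\left(-4 \right)} q{\left(M{\left(1,-1 \right)} \right)} \left(-3\right) = \left(7 - -4\right) \frac{7 - 2}{1 - 2} \left(-3\right) = \left(7 + 4\right) \frac{7 - 2}{1 - 2} \left(-3\right) = 11 \frac{7 - 2}{1 - 2} \left(-3\right) = 11 \frac{1}{-1} \cdot 5 \left(-3\right) = 11 \left(\left(-1\right) 5\right) \left(-3\right) = 11 \left(-5\right) \left(-3\right) = \left(-55\right) \left(-3\right) = 165$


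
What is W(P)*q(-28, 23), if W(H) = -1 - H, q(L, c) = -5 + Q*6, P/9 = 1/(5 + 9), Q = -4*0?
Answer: 115/14 ≈ 8.2143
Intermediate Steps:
Q = 0
P = 9/14 (P = 9/(5 + 9) = 9/14 ≈ 0.64286)
q(L, c) = -5 (q(L, c) = -5 + 0*6 = -5 + 0 = -5)
W(P)*q(-28, 23) = (-1 - 1*9/14)*(-5) = (-1 - 9/14)*(-5) = -23/14*(-5) = 115/14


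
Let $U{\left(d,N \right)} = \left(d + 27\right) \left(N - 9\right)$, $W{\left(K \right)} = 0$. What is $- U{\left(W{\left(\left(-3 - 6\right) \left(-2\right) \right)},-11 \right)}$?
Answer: $540$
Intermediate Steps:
$U{\left(d,N \right)} = \left(-9 + N\right) \left(27 + d\right)$ ($U{\left(d,N \right)} = \left(27 + d\right) \left(-9 + N\right) = \left(-9 + N\right) \left(27 + d\right)$)
$- U{\left(W{\left(\left(-3 - 6\right) \left(-2\right) \right)},-11 \right)} = - (-243 - 0 + 27 \left(-11\right) - 0) = - (-243 + 0 - 297 + 0) = \left(-1\right) \left(-540\right) = 540$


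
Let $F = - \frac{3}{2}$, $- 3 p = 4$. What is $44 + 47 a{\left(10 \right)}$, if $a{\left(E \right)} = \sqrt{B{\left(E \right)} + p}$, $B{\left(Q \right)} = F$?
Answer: $44 + \frac{47 i \sqrt{102}}{6} \approx 44.0 + 79.113 i$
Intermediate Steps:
$p = - \frac{4}{3}$ ($p = \left(- \frac{1}{3}\right) 4 = - \frac{4}{3} \approx -1.3333$)
$F = - \frac{3}{2}$ ($F = \left(-3\right) \frac{1}{2} = - \frac{3}{2} \approx -1.5$)
$B{\left(Q \right)} = - \frac{3}{2}$
$a{\left(E \right)} = \frac{i \sqrt{102}}{6}$ ($a{\left(E \right)} = \sqrt{- \frac{3}{2} - \frac{4}{3}} = \sqrt{- \frac{17}{6}} = \frac{i \sqrt{102}}{6}$)
$44 + 47 a{\left(10 \right)} = 44 + 47 \frac{i \sqrt{102}}{6} = 44 + \frac{47 i \sqrt{102}}{6}$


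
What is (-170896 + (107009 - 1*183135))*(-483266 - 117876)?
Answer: 148495299124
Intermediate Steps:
(-170896 + (107009 - 1*183135))*(-483266 - 117876) = (-170896 + (107009 - 183135))*(-601142) = (-170896 - 76126)*(-601142) = -247022*(-601142) = 148495299124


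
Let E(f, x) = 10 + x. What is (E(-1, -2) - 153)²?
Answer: 21025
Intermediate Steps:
(E(-1, -2) - 153)² = ((10 - 2) - 153)² = (8 - 153)² = (-145)² = 21025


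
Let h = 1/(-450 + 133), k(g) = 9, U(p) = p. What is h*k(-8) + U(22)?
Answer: 6965/317 ≈ 21.972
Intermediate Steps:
h = -1/317 (h = 1/(-317) = -1/317 ≈ -0.0031546)
h*k(-8) + U(22) = -1/317*9 + 22 = -9/317 + 22 = 6965/317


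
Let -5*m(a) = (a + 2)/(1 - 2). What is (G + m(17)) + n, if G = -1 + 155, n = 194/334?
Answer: 132248/835 ≈ 158.38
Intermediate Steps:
n = 97/167 (n = 194*(1/334) = 97/167 ≈ 0.58084)
G = 154
m(a) = 2/5 + a/5 (m(a) = -(a + 2)/(5*(1 - 2)) = -(2 + a)/(5*(-1)) = -(2 + a)*(-1)/5 = -(-2 - a)/5 = 2/5 + a/5)
(G + m(17)) + n = (154 + (2/5 + (1/5)*17)) + 97/167 = (154 + (2/5 + 17/5)) + 97/167 = (154 + 19/5) + 97/167 = 789/5 + 97/167 = 132248/835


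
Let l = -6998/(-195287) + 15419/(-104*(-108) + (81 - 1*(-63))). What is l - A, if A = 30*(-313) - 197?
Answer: 21301425290845/2221584912 ≈ 9588.4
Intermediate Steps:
A = -9587 (A = -9390 - 197 = -9587)
l = 3090739501/2221584912 (l = -6998*(-1/195287) + 15419/(11232 + (81 + 63)) = 6998/195287 + 15419/(11232 + 144) = 6998/195287 + 15419/11376 = 3090739501/2221584912 ≈ 1.3912)
l - A = 3090739501/2221584912 - 1*(-9587) = 3090739501/2221584912 + 9587 = 21301425290845/2221584912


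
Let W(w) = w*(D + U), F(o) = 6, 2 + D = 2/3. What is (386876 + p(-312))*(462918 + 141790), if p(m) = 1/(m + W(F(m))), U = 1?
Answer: 36729680614302/157 ≈ 2.3395e+11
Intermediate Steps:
D = -4/3 (D = -2 + 2/3 = -2 + 2*(⅓) = -2 + ⅔ = -4/3 ≈ -1.3333)
W(w) = -w/3 (W(w) = w*(-4/3 + 1) = w*(-⅓) = -w/3)
p(m) = 1/(-2 + m) (p(m) = 1/(m - ⅓*6) = 1/(m - 2) = 1/(-2 + m))
(386876 + p(-312))*(462918 + 141790) = (386876 + 1/(-2 - 312))*(462918 + 141790) = (386876 + 1/(-314))*604708 = (386876 - 1/314)*604708 = (121479063/314)*604708 = 36729680614302/157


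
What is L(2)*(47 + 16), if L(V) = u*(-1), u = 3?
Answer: -189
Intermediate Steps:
L(V) = -3 (L(V) = 3*(-1) = -3)
L(2)*(47 + 16) = -3*(47 + 16) = -3*63 = -189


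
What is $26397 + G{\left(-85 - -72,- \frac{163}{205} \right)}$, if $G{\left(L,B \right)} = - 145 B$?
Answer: $\frac{1087004}{41} \approx 26512.0$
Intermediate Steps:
$26397 + G{\left(-85 - -72,- \frac{163}{205} \right)} = 26397 - 145 \left(- \frac{163}{205}\right) = 26397 - 145 \left(\left(-163\right) \frac{1}{205}\right) = 26397 - - \frac{4727}{41} = 26397 + \frac{4727}{41} = \frac{1087004}{41}$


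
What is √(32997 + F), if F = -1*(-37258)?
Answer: √70255 ≈ 265.06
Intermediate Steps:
F = 37258
√(32997 + F) = √(32997 + 37258) = √70255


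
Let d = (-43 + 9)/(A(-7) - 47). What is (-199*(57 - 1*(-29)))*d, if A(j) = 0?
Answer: -581876/47 ≈ -12380.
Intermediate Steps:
d = 34/47 (d = (-43 + 9)/(0 - 47) = -34/(-47) = -34*(-1/47) = 34/47 ≈ 0.72340)
(-199*(57 - 1*(-29)))*d = -199*(57 - 1*(-29))*(34/47) = -199*(57 + 29)*(34/47) = -199*86*(34/47) = -17114*34/47 = -581876/47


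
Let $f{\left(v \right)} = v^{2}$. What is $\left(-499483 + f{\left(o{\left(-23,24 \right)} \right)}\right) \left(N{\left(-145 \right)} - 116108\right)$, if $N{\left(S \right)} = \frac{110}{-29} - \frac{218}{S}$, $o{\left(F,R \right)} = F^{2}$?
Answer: $\frac{3697890954864}{145} \approx 2.5503 \cdot 10^{10}$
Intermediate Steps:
$N{\left(S \right)} = - \frac{110}{29} - \frac{218}{S}$ ($N{\left(S \right)} = 110 \left(- \frac{1}{29}\right) - \frac{218}{S} = - \frac{110}{29} - \frac{218}{S}$)
$\left(-499483 + f{\left(o{\left(-23,24 \right)} \right)}\right) \left(N{\left(-145 \right)} - 116108\right) = \left(-499483 + \left(\left(-23\right)^{2}\right)^{2}\right) \left(\left(- \frac{110}{29} - \frac{218}{-145}\right) - 116108\right) = \left(-499483 + 529^{2}\right) \left(\left(- \frac{110}{29} - - \frac{218}{145}\right) - 116108\right) = \left(-499483 + 279841\right) \left(\left(- \frac{110}{29} + \frac{218}{145}\right) - 116108\right) = - 219642 \left(- \frac{332}{145} - 116108\right) = \left(-219642\right) \left(- \frac{16835992}{145}\right) = \frac{3697890954864}{145}$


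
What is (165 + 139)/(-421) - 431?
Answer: -181755/421 ≈ -431.72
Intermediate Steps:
(165 + 139)/(-421) - 431 = -1/421*304 - 431 = -304/421 - 431 = -181755/421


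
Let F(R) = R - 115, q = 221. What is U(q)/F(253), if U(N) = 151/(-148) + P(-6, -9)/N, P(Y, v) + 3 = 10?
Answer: -32335/4513704 ≈ -0.0071637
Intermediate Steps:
P(Y, v) = 7 (P(Y, v) = -3 + 10 = 7)
F(R) = -115 + R
U(N) = -151/148 + 7/N (U(N) = 151/(-148) + 7/N = 151*(-1/148) + 7/N = -151/148 + 7/N)
U(q)/F(253) = (-151/148 + 7/221)/(-115 + 253) = (-151/148 + 7*(1/221))/138 = (-151/148 + 7/221)*(1/138) = -32335/32708*1/138 = -32335/4513704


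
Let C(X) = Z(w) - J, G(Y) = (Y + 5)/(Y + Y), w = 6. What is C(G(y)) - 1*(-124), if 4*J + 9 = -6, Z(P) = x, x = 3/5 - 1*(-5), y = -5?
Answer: 2667/20 ≈ 133.35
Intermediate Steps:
G(Y) = (5 + Y)/(2*Y) (G(Y) = (5 + Y)/((2*Y)) = (5 + Y)*(1/(2*Y)) = (5 + Y)/(2*Y))
x = 28/5 (x = 3*(⅕) + 5 = ⅗ + 5 = 28/5 ≈ 5.6000)
Z(P) = 28/5
J = -15/4 (J = -9/4 + (¼)*(-6) = -9/4 - 3/2 = -15/4 ≈ -3.7500)
C(X) = 187/20 (C(X) = 28/5 - 1*(-15/4) = 28/5 + 15/4 = 187/20)
C(G(y)) - 1*(-124) = 187/20 - 1*(-124) = 187/20 + 124 = 2667/20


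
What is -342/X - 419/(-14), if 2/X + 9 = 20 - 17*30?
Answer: 1195025/14 ≈ 85359.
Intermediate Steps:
X = -2/499 (X = 2/(-9 + (20 - 17*30)) = 2/(-9 + (20 - 510)) = 2/(-9 - 490) = 2/(-499) = 2*(-1/499) = -2/499 ≈ -0.0040080)
-342/X - 419/(-14) = -342/(-2/499) - 419/(-14) = -342*(-499/2) - 419*(-1/14) = 85329 + 419/14 = 1195025/14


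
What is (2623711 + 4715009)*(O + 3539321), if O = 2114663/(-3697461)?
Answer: 32012717923651664320/1232487 ≈ 2.5974e+13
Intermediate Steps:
O = -2114663/3697461 (O = 2114663*(-1/3697461) = -2114663/3697461 ≈ -0.57192)
(2623711 + 4715009)*(O + 3539321) = (2623711 + 4715009)*(-2114663/3697461 + 3539321) = 7338720*(13086499249318/3697461) = 32012717923651664320/1232487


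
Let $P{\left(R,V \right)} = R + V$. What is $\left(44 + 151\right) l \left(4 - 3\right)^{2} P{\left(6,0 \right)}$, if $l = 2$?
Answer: $2340$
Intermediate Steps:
$\left(44 + 151\right) l \left(4 - 3\right)^{2} P{\left(6,0 \right)} = \left(44 + 151\right) 2 \left(4 - 3\right)^{2} \left(6 + 0\right) = 195 \cdot 2 \cdot 1^{2} \cdot 6 = 195 \cdot 2 \cdot 1 \cdot 6 = 195 \cdot 2 \cdot 6 = 195 \cdot 12 = 2340$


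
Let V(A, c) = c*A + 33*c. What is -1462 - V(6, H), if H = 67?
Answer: -4075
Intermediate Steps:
V(A, c) = 33*c + A*c (V(A, c) = A*c + 33*c = 33*c + A*c)
-1462 - V(6, H) = -1462 - 67*(33 + 6) = -1462 - 67*39 = -1462 - 1*2613 = -1462 - 2613 = -4075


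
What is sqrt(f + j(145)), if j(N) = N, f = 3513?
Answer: sqrt(3658) ≈ 60.481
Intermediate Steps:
sqrt(f + j(145)) = sqrt(3513 + 145) = sqrt(3658)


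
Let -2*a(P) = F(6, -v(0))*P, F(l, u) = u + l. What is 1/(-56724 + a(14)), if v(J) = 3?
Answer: -1/56745 ≈ -1.7623e-5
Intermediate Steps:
F(l, u) = l + u
a(P) = -3*P/2 (a(P) = -(6 - 1*3)*P/2 = -(6 - 3)*P/2 = -3*P/2)
1/(-56724 + a(14)) = 1/(-56724 - 3/2*14) = 1/(-56724 - 21) = 1/(-56745) = -1/56745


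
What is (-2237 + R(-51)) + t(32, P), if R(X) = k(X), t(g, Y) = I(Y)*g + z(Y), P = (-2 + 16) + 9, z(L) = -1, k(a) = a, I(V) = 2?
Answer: -2225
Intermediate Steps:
P = 23 (P = 14 + 9 = 23)
t(g, Y) = -1 + 2*g (t(g, Y) = 2*g - 1 = -1 + 2*g)
R(X) = X
(-2237 + R(-51)) + t(32, P) = (-2237 - 51) + (-1 + 2*32) = -2288 + (-1 + 64) = -2288 + 63 = -2225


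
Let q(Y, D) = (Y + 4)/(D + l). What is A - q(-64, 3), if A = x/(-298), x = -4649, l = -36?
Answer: 45179/3278 ≈ 13.782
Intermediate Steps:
A = 4649/298 (A = -4649/(-298) = -4649*(-1/298) = 4649/298 ≈ 15.601)
q(Y, D) = (4 + Y)/(-36 + D) (q(Y, D) = (Y + 4)/(D - 36) = (4 + Y)/(-36 + D))
A - q(-64, 3) = 4649/298 - (4 - 64)/(-36 + 3) = 4649/298 - (-60)/(-33) = 4649/298 - (-1)*(-60)/33 = 4649/298 - 1*20/11 = 4649/298 - 20/11 = 45179/3278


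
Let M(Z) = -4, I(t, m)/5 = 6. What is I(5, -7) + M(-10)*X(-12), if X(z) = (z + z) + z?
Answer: 174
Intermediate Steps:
I(t, m) = 30 (I(t, m) = 5*6 = 30)
X(z) = 3*z (X(z) = 2*z + z = 3*z)
I(5, -7) + M(-10)*X(-12) = 30 - 12*(-12) = 30 - 4*(-36) = 30 + 144 = 174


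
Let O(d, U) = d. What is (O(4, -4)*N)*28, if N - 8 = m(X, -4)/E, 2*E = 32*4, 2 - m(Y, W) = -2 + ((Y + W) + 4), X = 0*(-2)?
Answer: 903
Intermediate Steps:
X = 0
m(Y, W) = -W - Y (m(Y, W) = 2 - (-2 + ((Y + W) + 4)) = 2 - (-2 + ((W + Y) + 4)) = 2 - (-2 + (4 + W + Y)) = 2 - (2 + W + Y) = 2 + (-2 - W - Y) = -W - Y)
E = 64 (E = (32*4)/2 = (1/2)*128 = 64)
N = 129/16 (N = 8 + (-1*(-4) - 1*0)/64 = 8 + (4 + 0)*(1/64) = 8 + 4*(1/64) = 8 + 1/16 = 129/16 ≈ 8.0625)
(O(4, -4)*N)*28 = (4*(129/16))*28 = (129/4)*28 = 903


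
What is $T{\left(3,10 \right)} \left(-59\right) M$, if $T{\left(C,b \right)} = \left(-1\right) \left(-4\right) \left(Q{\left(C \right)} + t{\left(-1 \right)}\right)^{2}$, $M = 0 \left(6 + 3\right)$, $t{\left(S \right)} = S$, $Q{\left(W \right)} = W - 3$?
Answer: $0$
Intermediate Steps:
$Q{\left(W \right)} = -3 + W$ ($Q{\left(W \right)} = W - 3 = -3 + W$)
$M = 0$ ($M = 0 \cdot 9 = 0$)
$T{\left(C,b \right)} = 4 \left(-4 + C\right)^{2}$ ($T{\left(C,b \right)} = \left(-1\right) \left(-4\right) \left(\left(-3 + C\right) - 1\right)^{2} = 4 \left(-4 + C\right)^{2}$)
$T{\left(3,10 \right)} \left(-59\right) M = 4 \left(-4 + 3\right)^{2} \left(-59\right) 0 = 4 \left(-1\right)^{2} \left(-59\right) 0 = 4 \cdot 1 \left(-59\right) 0 = 4 \left(-59\right) 0 = \left(-236\right) 0 = 0$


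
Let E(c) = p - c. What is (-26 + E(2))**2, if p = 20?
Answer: 64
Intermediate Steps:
E(c) = 20 - c
(-26 + E(2))**2 = (-26 + (20 - 1*2))**2 = (-26 + (20 - 2))**2 = (-26 + 18)**2 = (-8)**2 = 64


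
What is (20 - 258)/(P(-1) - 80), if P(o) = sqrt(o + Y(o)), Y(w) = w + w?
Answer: 19040/6403 + 238*I*sqrt(3)/6403 ≈ 2.9736 + 0.06438*I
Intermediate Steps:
Y(w) = 2*w
P(o) = sqrt(3)*sqrt(o) (P(o) = sqrt(o + 2*o) = sqrt(3*o) = sqrt(3)*sqrt(o))
(20 - 258)/(P(-1) - 80) = (20 - 258)/(sqrt(3)*sqrt(-1) - 80) = -238/(sqrt(3)*I - 80) = -238/(I*sqrt(3) - 80) = -238/(-80 + I*sqrt(3))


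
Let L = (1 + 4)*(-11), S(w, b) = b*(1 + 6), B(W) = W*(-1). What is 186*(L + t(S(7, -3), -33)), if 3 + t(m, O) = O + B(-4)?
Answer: -16182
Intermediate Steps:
B(W) = -W
S(w, b) = 7*b (S(w, b) = b*7 = 7*b)
t(m, O) = 1 + O (t(m, O) = -3 + (O - 1*(-4)) = -3 + (O + 4) = -3 + (4 + O) = 1 + O)
L = -55 (L = 5*(-11) = -55)
186*(L + t(S(7, -3), -33)) = 186*(-55 + (1 - 33)) = 186*(-55 - 32) = 186*(-87) = -16182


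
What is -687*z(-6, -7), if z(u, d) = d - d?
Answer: 0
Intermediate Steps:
z(u, d) = 0
-687*z(-6, -7) = -687*0 = 0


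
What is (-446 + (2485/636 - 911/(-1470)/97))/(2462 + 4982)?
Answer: -6681932249/112512635760 ≈ -0.059388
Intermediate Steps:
(-446 + (2485/636 - 911/(-1470)/97))/(2462 + 4982) = (-446 + (2485*(1/636) - 911*(-1/1470)*(1/97)))/7444 = (-446 + (2485/636 + (911/1470)*(1/97)))*(1/7444) = (-446 + (2485/636 + 911/142590))*(1/7444) = (-446 + 59152591/15114540)*(1/7444) = -6681932249/15114540*1/7444 = -6681932249/112512635760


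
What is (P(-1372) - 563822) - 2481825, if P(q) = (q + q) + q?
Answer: -3049763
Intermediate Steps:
P(q) = 3*q (P(q) = 2*q + q = 3*q)
(P(-1372) - 563822) - 2481825 = (3*(-1372) - 563822) - 2481825 = (-4116 - 563822) - 2481825 = -567938 - 2481825 = -3049763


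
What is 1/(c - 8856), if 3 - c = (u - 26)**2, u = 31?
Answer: -1/8878 ≈ -0.00011264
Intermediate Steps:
c = -22 (c = 3 - (31 - 26)**2 = 3 - 1*5**2 = 3 - 1*25 = 3 - 25 = -22)
1/(c - 8856) = 1/(-22 - 8856) = 1/(-8878) = -1/8878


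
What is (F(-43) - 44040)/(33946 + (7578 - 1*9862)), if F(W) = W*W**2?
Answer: -123547/31662 ≈ -3.9021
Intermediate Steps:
F(W) = W**3
(F(-43) - 44040)/(33946 + (7578 - 1*9862)) = ((-43)**3 - 44040)/(33946 + (7578 - 1*9862)) = (-79507 - 44040)/(33946 + (7578 - 9862)) = -123547/(33946 - 2284) = -123547/31662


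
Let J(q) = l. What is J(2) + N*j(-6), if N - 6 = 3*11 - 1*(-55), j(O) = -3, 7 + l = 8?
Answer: -281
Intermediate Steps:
l = 1 (l = -7 + 8 = 1)
J(q) = 1
N = 94 (N = 6 + (3*11 - 1*(-55)) = 6 + (33 + 55) = 6 + 88 = 94)
J(2) + N*j(-6) = 1 + 94*(-3) = 1 - 282 = -281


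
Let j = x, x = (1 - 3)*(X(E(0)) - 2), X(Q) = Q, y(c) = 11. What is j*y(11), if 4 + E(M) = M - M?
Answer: 132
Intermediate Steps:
E(M) = -4 (E(M) = -4 + (M - M) = -4 + 0 = -4)
x = 12 (x = (1 - 3)*(-4 - 2) = -2*(-6) = 12)
j = 12
j*y(11) = 12*11 = 132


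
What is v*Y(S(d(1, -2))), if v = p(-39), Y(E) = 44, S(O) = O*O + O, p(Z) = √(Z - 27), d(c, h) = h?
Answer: 44*I*√66 ≈ 357.46*I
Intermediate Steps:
p(Z) = √(-27 + Z)
S(O) = O + O² (S(O) = O² + O = O + O²)
v = I*√66 (v = √(-27 - 39) = √(-66) = I*√66 ≈ 8.124*I)
v*Y(S(d(1, -2))) = (I*√66)*44 = 44*I*√66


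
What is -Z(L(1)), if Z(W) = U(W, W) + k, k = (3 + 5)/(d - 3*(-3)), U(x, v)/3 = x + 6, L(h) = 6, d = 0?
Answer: -332/9 ≈ -36.889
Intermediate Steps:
U(x, v) = 18 + 3*x (U(x, v) = 3*(x + 6) = 3*(6 + x) = 18 + 3*x)
k = 8/9 (k = (3 + 5)/(0 - 3*(-3)) = 8/(0 + 9) = 8/9 ≈ 0.88889)
Z(W) = 170/9 + 3*W (Z(W) = (18 + 3*W) + 8/9 = 170/9 + 3*W)
-Z(L(1)) = -(170/9 + 3*6) = -(170/9 + 18) = -1*332/9 = -332/9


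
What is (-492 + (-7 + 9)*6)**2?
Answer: 230400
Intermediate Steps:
(-492 + (-7 + 9)*6)**2 = (-492 + 2*6)**2 = (-492 + 12)**2 = (-480)**2 = 230400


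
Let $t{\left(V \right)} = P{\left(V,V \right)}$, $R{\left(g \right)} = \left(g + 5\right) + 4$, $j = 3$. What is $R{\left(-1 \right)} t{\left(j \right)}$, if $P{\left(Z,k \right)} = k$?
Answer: $24$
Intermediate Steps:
$R{\left(g \right)} = 9 + g$ ($R{\left(g \right)} = \left(5 + g\right) + 4 = 9 + g$)
$t{\left(V \right)} = V$
$R{\left(-1 \right)} t{\left(j \right)} = \left(9 - 1\right) 3 = 8 \cdot 3 = 24$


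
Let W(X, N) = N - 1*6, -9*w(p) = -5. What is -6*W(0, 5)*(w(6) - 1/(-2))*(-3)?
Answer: -19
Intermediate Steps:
w(p) = 5/9 (w(p) = -⅑*(-5) = 5/9)
W(X, N) = -6 + N (W(X, N) = N - 6 = -6 + N)
-6*W(0, 5)*(w(6) - 1/(-2))*(-3) = -6*(-6 + 5)*(5/9 - 1/(-2))*(-3) = -(-6)*(5/9 - 1*(-½))*(-3) = -(-6)*(5/9 + ½)*(-3) = -(-6)*19/18*(-3) = -6*(-19/18)*(-3) = (19/3)*(-3) = -19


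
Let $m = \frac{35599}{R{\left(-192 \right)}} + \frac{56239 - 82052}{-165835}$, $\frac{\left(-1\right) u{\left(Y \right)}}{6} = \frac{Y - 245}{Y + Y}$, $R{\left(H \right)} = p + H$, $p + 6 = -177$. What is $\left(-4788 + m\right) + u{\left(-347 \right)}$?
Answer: $- \frac{21095442443626}{4315855875} \approx -4887.9$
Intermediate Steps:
$p = -183$ ($p = -6 - 177 = -183$)
$R{\left(H \right)} = -183 + H$
$u{\left(Y \right)} = - \frac{3 \left(-245 + Y\right)}{Y}$ ($u{\left(Y \right)} = - 6 \frac{Y - 245}{Y + Y} = - 6 \frac{-245 + Y}{2 Y} = - \frac{3 \left(-245 + Y\right)}{Y}$)
$m = - \frac{1178776058}{12437625}$ ($m = \frac{35599}{-183 - 192} + \frac{56239 - 82052}{-165835} = \frac{35599}{-375} - - \frac{25813}{165835} = 35599 \left(- \frac{1}{375}\right) + \frac{25813}{165835} = - \frac{35599}{375} + \frac{25813}{165835} = - \frac{1178776058}{12437625} \approx -94.775$)
$\left(-4788 + m\right) + u{\left(-347 \right)} = \left(-4788 - \frac{1178776058}{12437625}\right) - \left(3 - \frac{735}{-347}\right) = - \frac{60730124558}{12437625} + \left(-3 + 735 \left(- \frac{1}{347}\right)\right) = - \frac{60730124558}{12437625} - \frac{1776}{347} = - \frac{21095442443626}{4315855875}$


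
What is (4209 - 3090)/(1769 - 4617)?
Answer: -1119/2848 ≈ -0.39291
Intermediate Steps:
(4209 - 3090)/(1769 - 4617) = 1119/(-2848) = 1119*(-1/2848) = -1119/2848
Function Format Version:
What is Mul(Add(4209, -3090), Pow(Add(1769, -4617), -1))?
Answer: Rational(-1119, 2848) ≈ -0.39291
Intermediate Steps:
Mul(Add(4209, -3090), Pow(Add(1769, -4617), -1)) = Mul(1119, Pow(-2848, -1)) = Mul(1119, Rational(-1, 2848)) = Rational(-1119, 2848)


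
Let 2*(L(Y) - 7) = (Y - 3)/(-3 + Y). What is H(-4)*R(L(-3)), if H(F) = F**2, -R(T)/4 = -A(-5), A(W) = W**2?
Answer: 1600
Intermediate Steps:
L(Y) = 15/2 (L(Y) = 7 + ((Y - 3)/(-3 + Y))/2 = 7 + ((-3 + Y)/(-3 + Y))/2 = 7 + (1/2)*1 = 7 + 1/2 = 15/2)
R(T) = 100 (R(T) = -(-4)*(-5)**2 = -(-4)*25 = -4*(-25) = 100)
H(-4)*R(L(-3)) = (-4)**2*100 = 16*100 = 1600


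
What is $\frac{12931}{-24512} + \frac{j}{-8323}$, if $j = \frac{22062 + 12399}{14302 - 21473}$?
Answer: $- \frac{110133158413}{208997131328} \approx -0.52696$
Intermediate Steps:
$j = - \frac{34461}{7171}$ ($j = \frac{34461}{-7171} = 34461 \left(- \frac{1}{7171}\right) = - \frac{34461}{7171} \approx -4.8056$)
$\frac{12931}{-24512} + \frac{j}{-8323} = \frac{12931}{-24512} - \frac{34461}{7171 \left(-8323\right)} = 12931 \left(- \frac{1}{24512}\right) - - \frac{4923}{8526319} = - \frac{12931}{24512} + \frac{4923}{8526319} = - \frac{110133158413}{208997131328}$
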